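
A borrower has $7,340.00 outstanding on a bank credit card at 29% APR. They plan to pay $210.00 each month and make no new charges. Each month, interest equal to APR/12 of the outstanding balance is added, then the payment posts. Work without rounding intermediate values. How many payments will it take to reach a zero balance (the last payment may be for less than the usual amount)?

Monthly rate r = 29%/12 = 2.41667% = 0.0241667.
Recurrence: B ← B·(1+r) − $210.00.
Month 1: interest $177.38; balance after payment $7,307.38.
Month 2: interest $176.60; balance after payment $7,273.98.
Closed form: n = −ln(1 − rB₀/P)/ln(1+r) = −ln(0.15532)/ln(1.02417) ≈ 77.987, so the balance reaches zero during payment 78.

78 months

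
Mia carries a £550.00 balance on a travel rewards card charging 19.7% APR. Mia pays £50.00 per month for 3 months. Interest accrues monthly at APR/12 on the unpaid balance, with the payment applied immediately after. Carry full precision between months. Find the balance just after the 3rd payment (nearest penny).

Monthly rate r = 19.7%/12 = 1.64167% = 0.0164167.
Each month: B ← B·(1+r) − £50.00.
Month 1: interest £9.03; balance after payment £509.03.
Month 2: interest £8.36; balance after payment £467.39.
Month 3: interest £7.67; balance after payment £425.06.

£425.06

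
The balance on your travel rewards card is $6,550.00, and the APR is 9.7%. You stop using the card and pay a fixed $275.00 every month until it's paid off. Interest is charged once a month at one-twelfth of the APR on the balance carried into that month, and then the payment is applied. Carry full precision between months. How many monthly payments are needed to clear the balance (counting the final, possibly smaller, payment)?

Monthly rate r = 9.7%/12 = 0.808333% = 0.00808333.
Recurrence: B ← B·(1+r) − $275.00.
Month 1: interest $52.95; balance after payment $6,327.95.
Month 2: interest $51.15; balance after payment $6,104.10.
Closed form: n = −ln(1 − rB₀/P)/ln(1+r) = −ln(0.80747)/ln(1.00808) ≈ 26.562, so the balance reaches zero during payment 27.

27 payments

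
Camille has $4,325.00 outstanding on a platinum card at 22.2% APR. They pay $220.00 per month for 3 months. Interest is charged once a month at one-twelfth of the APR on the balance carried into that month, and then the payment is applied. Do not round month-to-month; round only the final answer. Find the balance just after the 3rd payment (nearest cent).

Monthly rate r = 22.2%/12 = 1.85% = 0.0185.
Each month: B ← B·(1+r) − $220.00.
Month 1: interest $80.01; balance after payment $4,185.01.
Month 2: interest $77.42; balance after payment $4,042.44.
Month 3: interest $74.79; balance after payment $3,897.22.

$3,897.22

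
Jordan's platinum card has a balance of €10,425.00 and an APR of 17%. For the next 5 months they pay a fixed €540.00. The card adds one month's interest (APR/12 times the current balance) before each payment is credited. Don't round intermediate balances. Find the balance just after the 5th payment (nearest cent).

€8,407.07

Monthly rate r = 17%/12 = 1.41667% = 0.0141667.
Each month: B ← B·(1+r) − €540.00.
Month 1: interest €147.69; balance after payment €10,032.69.
Month 2: interest €142.13; balance after payment €9,634.82.
Month 3: interest €136.49; balance after payment €9,231.31.
Month 4: interest €130.78; balance after payment €8,822.09.
Month 5: interest €124.98; balance after payment €8,407.07.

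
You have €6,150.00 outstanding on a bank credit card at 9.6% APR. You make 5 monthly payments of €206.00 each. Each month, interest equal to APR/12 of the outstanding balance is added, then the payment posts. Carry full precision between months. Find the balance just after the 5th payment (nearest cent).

Monthly rate r = 9.6%/12 = 0.8% = 0.008.
Each month: B ← B·(1+r) − €206.00.
Month 1: interest €49.20; balance after payment €5,993.20.
Month 2: interest €47.95; balance after payment €5,835.15.
Month 3: interest €46.68; balance after payment €5,675.83.
Month 4: interest €45.41; balance after payment €5,515.23.
Month 5: interest €44.12; balance after payment €5,353.36.

€5,353.36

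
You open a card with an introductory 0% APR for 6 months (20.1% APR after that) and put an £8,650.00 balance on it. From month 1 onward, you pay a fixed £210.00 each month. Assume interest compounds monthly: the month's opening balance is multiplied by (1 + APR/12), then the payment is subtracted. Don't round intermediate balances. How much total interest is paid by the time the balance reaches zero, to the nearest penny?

Promo months 1–6 at r₀ = 0%/12 = 0; months 7+ at r₁ = 20.1%/12 = 0.01675.
After month 6 (no interest yet): B = £8,650.00 − 6·£210.00 = £7,390.00.
Then at r₁ with £210.00/mo: n₂ = −ln(1 − r₁·B/P)/ln(1+r₁) ≈ 53.59 → 54 more payments.
Total paid = 59·£210.00 + £124.78 = £12,514.78; interest = £12,514.78 − £8,650.00 = £3,864.78.

£3,864.78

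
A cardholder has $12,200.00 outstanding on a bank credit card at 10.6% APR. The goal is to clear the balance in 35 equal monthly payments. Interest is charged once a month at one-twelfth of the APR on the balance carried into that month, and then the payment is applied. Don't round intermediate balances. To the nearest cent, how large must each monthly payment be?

Monthly rate r = 10.6%/12 = 0.883333% = 0.00883333.
Level-payment amortization: P = B₀·r / (1 − (1+r)^(−n)) = 12200.00·0.00883333 / (1 − 1.00883^(−35)).
Denominator 1 − (1+r)^(−35) = 0.264944424.
P = 107.767 / 0.264944424 ≈ 406.75.

$406.75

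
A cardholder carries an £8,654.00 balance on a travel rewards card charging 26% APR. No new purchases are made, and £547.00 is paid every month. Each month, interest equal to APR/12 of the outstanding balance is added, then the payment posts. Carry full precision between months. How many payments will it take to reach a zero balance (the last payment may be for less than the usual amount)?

Monthly rate r = 26%/12 = 2.16667% = 0.0216667.
Recurrence: B ← B·(1+r) − £547.00.
Month 1: interest £187.50; balance after payment £8,294.50.
Month 2: interest £179.71; balance after payment £7,927.22.
Closed form: n = −ln(1 − rB₀/P)/ln(1+r) = −ln(0.65722)/ln(1.02167) ≈ 19.582, so the balance reaches zero during payment 20.

20 payments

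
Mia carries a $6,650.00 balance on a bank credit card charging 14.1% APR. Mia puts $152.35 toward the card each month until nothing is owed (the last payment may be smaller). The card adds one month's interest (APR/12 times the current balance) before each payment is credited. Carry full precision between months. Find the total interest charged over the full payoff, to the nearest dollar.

$2,731

Monthly rate r = 14.1%/12 = 1.175% = 0.01175.
Payoff takes n = ⌈−ln(1 − rB₀/P)/ln(1+r)⌉ = ⌈61.572⌉ = 62 payments; the last is $87.29.
Total paid = 61·$152.35 + $87.29 = $9,380.64.
Total interest = total paid − principal = $9,380.64 − $6,650.00 = $2,730.64.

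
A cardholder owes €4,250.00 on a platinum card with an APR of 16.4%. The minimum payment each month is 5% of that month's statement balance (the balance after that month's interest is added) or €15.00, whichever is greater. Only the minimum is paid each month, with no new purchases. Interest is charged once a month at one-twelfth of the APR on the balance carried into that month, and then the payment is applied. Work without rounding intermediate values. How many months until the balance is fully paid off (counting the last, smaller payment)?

Monthly rate r = 16.4%/12 = 1.36667% = 0.0136667.
While 5% of the post-interest balance exceeds €15.00, each month B ← (B·(1+r))·(1 − 0.05), i.e. B shrinks by the factor (1+r)·0.95 = 0.96298.
This holds for months 1–71. Entering month 72 the balance is €291.96; 5% of the post-interest balance is now below €15.00, so the flat €15.00 minimum applies from here.
From month 72 a fixed €15.00 at rate r clears €291.96 in 23 more payments. Total: 71 + 23 = 94 months.

94 months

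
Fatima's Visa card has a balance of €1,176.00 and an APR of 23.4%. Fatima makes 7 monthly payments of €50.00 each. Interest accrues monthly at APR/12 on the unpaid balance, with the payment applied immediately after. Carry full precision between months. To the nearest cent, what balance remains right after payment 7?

Monthly rate r = 23.4%/12 = 1.95% = 0.0195.
Each month: B ← B·(1+r) − €50.00.
Month 1: interest €22.93; balance after payment €1,148.93.
Month 2: interest €22.40; balance after payment €1,121.34.
Month 3: interest €21.87; balance after payment €1,093.20.
Month 4: interest €21.32; balance after payment €1,064.52.
Month 5: interest €20.76; balance after payment €1,035.28.
Month 6: interest €20.19; balance after payment €1,005.47.
Month 7: interest €19.61; balance after payment €975.07.

€975.07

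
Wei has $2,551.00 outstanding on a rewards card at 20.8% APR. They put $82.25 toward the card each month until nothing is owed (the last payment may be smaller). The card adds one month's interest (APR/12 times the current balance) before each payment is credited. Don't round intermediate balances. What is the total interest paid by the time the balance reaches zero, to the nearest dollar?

$1,141

Monthly rate r = 20.8%/12 = 1.73333% = 0.0173333.
Payoff takes n = ⌈−ln(1 − rB₀/P)/ln(1+r)⌉ = ⌈44.884⌉ = 45 payments; the last is $72.75.
Total paid = 44·$82.25 + $72.75 = $3,691.75.
Total interest = total paid − principal = $3,691.75 − $2,551.00 = $1,140.75.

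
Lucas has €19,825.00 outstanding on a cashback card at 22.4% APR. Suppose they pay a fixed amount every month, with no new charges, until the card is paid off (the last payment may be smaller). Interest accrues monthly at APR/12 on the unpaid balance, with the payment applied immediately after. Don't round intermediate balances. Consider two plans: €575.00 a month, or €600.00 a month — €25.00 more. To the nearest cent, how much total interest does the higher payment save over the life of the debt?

€959.16

Monthly rate r = 22.4%/12 = 1.86667% = 0.0186667.
At €575.00/mo: n = ⌈−ln(1 − rB₀/P)/ln(1+r)⌉ = 56 payments (last €451.19); total interest = total paid − €19,825.00 = €12,251.19.
At €600.00/mo: 52 payments (last €517.03); total interest €11,292.03.
Interest saved = €12,251.19 − €11,292.03 = €959.16.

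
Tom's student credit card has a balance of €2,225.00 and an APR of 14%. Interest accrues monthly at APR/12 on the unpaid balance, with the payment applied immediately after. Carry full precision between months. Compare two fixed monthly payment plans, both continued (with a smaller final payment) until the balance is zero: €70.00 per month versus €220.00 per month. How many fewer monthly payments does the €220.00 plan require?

29 fewer payments

Monthly rate r = 14%/12 = 1.16667% = 0.0116667.
At €70.00/mo: n = ⌈−ln(1 − rB₀/P)/ln(1+r)⌉ = 40 payments (last €66.36); total interest = total paid − €2,225.00 = €571.36.
At €220.00/mo: 11 payments (last €181.57); total interest €156.57.
Payments saved = 40 − 11 = 29.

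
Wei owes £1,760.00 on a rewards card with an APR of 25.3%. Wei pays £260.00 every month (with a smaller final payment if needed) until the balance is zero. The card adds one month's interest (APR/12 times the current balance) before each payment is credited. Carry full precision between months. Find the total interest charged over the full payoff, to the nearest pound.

Monthly rate r = 25.3%/12 = 2.10833% = 0.0210833.
Payoff takes n = ⌈−ln(1 − rB₀/P)/ln(1+r)⌉ = ⌈7.381⌉ = 8 payments; the last is £99.57.
Total paid = 7·£260.00 + £99.57 = £1,919.57.
Total interest = total paid − principal = £1,919.57 − £1,760.00 = £159.57.

£160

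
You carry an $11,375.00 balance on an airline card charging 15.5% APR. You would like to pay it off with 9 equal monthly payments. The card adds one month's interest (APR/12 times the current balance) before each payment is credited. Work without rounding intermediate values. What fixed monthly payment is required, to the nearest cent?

Monthly rate r = 15.5%/12 = 1.29167% = 0.0129167.
Level-payment amortization: P = B₀·r / (1 − (1+r)^(−n)) = 11375.00·0.0129167 / (1 − 1.01292^(−9)).
Denominator 1 − (1+r)^(−9) = 0.109084436.
P = 146.927 / 0.109084436 ≈ 1346.91.

$1,346.91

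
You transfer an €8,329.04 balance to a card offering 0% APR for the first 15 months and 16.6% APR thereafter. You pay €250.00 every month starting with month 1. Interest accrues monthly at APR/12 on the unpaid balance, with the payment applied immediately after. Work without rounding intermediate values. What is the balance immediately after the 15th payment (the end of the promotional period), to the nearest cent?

€4,579.04

Promo months 1–15 at r₀ = 0%/12 = 0; months 16+ at r₁ = 16.6%/12 = 0.0138333.
After month 15 (no interest yet): B = €8,329.04 − 15·€250.00 = €4,579.04.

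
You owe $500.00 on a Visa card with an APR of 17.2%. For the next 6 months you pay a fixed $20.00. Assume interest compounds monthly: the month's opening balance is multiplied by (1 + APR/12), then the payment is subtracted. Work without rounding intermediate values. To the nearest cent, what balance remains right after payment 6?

$420.19

Monthly rate r = 17.2%/12 = 1.43333% = 0.0143333.
Each month: B ← B·(1+r) − $20.00.
Month 1: interest $7.17; balance after payment $487.17.
Month 2: interest $6.98; balance after payment $474.15.
Month 3: interest $6.80; balance after payment $460.95.
Month 4: interest $6.61; balance after payment $447.55.
Month 5: interest $6.41; balance after payment $433.97.
Month 6: interest $6.22; balance after payment $420.19.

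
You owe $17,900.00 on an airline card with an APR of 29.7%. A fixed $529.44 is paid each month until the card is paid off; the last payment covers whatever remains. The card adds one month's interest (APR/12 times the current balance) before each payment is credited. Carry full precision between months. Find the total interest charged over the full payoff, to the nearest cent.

Monthly rate r = 29.7%/12 = 2.475% = 0.02475.
Payoff takes n = ⌈−ln(1 − rB₀/P)/ln(1+r)⌉ = ⌈74.141⌉ = 75 payments; the last is $75.63.
Total paid = 74·$529.44 + $75.63 = $39,254.19.
Total interest = total paid − principal = $39,254.19 − $17,900.00 = $21,354.19.

$21,354.19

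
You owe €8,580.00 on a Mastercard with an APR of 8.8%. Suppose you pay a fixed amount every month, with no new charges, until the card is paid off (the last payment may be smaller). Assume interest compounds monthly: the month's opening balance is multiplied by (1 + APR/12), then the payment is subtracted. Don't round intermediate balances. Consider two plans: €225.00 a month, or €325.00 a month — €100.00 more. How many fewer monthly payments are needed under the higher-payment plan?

Monthly rate r = 8.8%/12 = 0.733333% = 0.00733333.
At €225.00/mo: n = ⌈−ln(1 − rB₀/P)/ln(1+r)⌉ = 45 payments (last €200.89); total interest = total paid − €8,580.00 = €1,520.89.
At €325.00/mo: 30 payments (last €146.40); total interest €991.40.
Payments saved = 45 − 30 = 15.

15 fewer payments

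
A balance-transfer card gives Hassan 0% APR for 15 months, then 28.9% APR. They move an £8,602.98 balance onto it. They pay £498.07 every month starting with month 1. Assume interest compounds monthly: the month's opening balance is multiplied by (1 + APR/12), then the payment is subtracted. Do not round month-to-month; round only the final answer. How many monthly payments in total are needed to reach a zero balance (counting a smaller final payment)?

Promo months 1–15 at r₀ = 0%/12 = 0; months 16+ at r₁ = 28.9%/12 = 0.0240833.
After month 15 (no interest yet): B = £8,602.98 − 15·£498.07 = £1,131.93.
Then at r₁ with £498.07/mo: n₂ = −ln(1 − r₁·B/P)/ln(1+r₁) ≈ 2.37 → 3 more payments.

18 payments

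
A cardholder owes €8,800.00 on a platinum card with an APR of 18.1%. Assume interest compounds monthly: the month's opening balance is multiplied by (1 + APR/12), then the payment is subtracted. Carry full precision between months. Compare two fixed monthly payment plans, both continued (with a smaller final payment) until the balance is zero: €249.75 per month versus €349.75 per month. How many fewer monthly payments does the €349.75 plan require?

Monthly rate r = 18.1%/12 = 1.50833% = 0.0150833.
At €249.75/mo: n = ⌈−ln(1 − rB₀/P)/ln(1+r)⌉ = 51 payments (last €160.72); total interest = total paid − €8,800.00 = €3,848.22.
At €349.75/mo: 32 payments (last €307.55); total interest €2,349.80.
Payments saved = 51 − 32 = 19.

19 fewer payments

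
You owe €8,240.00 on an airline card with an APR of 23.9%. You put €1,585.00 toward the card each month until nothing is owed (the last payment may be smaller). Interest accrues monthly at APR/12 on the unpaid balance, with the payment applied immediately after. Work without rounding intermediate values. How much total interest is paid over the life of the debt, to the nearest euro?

Monthly rate r = 23.9%/12 = 1.99167% = 0.0199167.
Payoff takes n = ⌈−ln(1 − rB₀/P)/ln(1+r)⌉ = ⌈5.543⌉ = 6 payments; the last is €863.75.
Total paid = 5·€1,585.00 + €863.75 = €8,788.75.
Total interest = total paid − principal = €8,788.75 − €8,240.00 = €548.75.

€549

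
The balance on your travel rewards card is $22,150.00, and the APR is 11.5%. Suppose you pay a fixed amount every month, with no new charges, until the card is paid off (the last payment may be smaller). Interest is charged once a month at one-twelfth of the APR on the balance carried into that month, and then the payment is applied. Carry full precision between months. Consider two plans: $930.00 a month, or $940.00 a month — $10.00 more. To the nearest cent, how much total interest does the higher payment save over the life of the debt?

$37.95

Monthly rate r = 11.5%/12 = 0.958333% = 0.00958333.
At $930.00/mo: n = ⌈−ln(1 − rB₀/P)/ln(1+r)⌉ = 28 payments (last $154.12); total interest = total paid − $22,150.00 = $3,114.12.
At $940.00/mo: 27 payments (last $786.17); total interest $3,076.17.
Interest saved = $3,114.12 − $3,076.17 = $37.95.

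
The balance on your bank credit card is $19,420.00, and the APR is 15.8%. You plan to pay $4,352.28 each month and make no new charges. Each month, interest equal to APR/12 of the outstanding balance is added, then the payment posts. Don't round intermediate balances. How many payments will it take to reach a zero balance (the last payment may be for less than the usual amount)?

Monthly rate r = 15.8%/12 = 1.31667% = 0.0131667.
Recurrence: B ← B·(1+r) − $4,352.28.
Month 1: interest $255.70; balance after payment $15,323.42.
Month 2: interest $201.76; balance after payment $11,172.89.
Month 3: interest $147.11; balance after payment $6,967.72.
Month 4: interest $91.74; balance after payment $2,707.19.
Month 5: interest $35.64; balance after payment $0.00.

5 months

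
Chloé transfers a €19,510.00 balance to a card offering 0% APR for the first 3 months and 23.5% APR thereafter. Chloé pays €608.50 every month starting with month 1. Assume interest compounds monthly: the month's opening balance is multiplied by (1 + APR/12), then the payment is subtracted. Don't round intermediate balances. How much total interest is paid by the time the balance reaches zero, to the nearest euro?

€8,734

Promo months 1–3 at r₀ = 0%/12 = 0; months 4+ at r₁ = 23.5%/12 = 0.0195833.
After month 3 (no interest yet): B = €19,510.00 − 3·€608.50 = €17,684.50.
Then at r₁ with €608.50/mo: n₂ = −ln(1 − r₁·B/P)/ln(1+r₁) ≈ 43.41 → 44 more payments.
Total paid = 46·€608.50 + €253.29 = €28,244.29; interest = €28,244.29 − €19,510.00 = €8,734.29.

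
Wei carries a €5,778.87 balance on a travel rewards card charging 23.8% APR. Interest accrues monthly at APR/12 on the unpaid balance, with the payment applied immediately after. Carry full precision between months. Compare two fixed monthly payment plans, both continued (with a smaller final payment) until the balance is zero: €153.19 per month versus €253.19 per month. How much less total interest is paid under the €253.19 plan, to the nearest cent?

Monthly rate r = 23.8%/12 = 1.98333% = 0.0198333.
At €153.19/mo: n = ⌈−ln(1 − rB₀/P)/ln(1+r)⌉ = 71 payments (last €33.88); total interest = total paid − €5,778.87 = €4,978.31.
At €253.19/mo: 31 payments (last €175.18); total interest €1,992.01.
Interest saved = €4,978.31 − €1,992.01 = €2,986.30.

€2,986.30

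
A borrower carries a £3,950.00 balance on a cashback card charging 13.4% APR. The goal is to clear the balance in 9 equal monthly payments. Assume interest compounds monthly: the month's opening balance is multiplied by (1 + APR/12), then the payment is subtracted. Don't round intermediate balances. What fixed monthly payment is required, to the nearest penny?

Monthly rate r = 13.4%/12 = 1.11667% = 0.0111667.
Level-payment amortization: P = B₀·r / (1 − (1+r)^(−n)) = 3950.00·0.0111667 / (1 − 1.01117^(−9)).
Denominator 1 − (1+r)^(−9) = 0.0951110207.
P = 44.1083 / 0.0951110207 ≈ 463.76.

£463.76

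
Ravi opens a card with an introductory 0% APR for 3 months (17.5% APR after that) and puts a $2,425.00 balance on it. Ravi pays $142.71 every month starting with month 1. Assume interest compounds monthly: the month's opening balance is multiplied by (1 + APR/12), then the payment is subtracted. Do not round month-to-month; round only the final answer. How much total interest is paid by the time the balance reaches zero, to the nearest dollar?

Promo months 1–3 at r₀ = 0%/12 = 0; months 4+ at r₁ = 17.5%/12 = 0.0145833.
After month 3 (no interest yet): B = $2,425.00 − 3·$142.71 = $1,996.87.
Then at r₁ with $142.71/mo: n₂ = −ln(1 − r₁·B/P)/ln(1+r₁) ≈ 15.76 → 16 more payments.
Total paid = 18·$142.71 + $109.18 = $2,677.96; interest = $2,677.96 − $2,425.00 = $252.96.

$253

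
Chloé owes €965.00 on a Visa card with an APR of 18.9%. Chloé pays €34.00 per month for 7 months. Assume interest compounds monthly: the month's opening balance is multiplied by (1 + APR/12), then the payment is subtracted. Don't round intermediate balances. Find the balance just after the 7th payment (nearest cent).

€827.01

Monthly rate r = 18.9%/12 = 1.575% = 0.01575.
Each month: B ← B·(1+r) − €34.00.
Month 1: interest €15.20; balance after payment €946.20.
Month 2: interest €14.90; balance after payment €927.10.
Month 3: interest €14.60; balance after payment €907.70.
Month 4: interest €14.30; balance after payment €888.00.
Month 5: interest €13.99; balance after payment €867.99.
Month 6: interest €13.67; balance after payment €847.66.
Month 7: interest €13.35; balance after payment €827.01.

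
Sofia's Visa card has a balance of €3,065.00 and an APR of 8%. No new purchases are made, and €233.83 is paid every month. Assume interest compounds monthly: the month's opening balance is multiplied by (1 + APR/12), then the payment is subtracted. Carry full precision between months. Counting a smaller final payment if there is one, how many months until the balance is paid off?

Monthly rate r = 8%/12 = 0.666667% = 0.00666667.
Recurrence: B ← B·(1+r) − €233.83.
Month 1: interest €20.43; balance after payment €2,851.60.
Month 2: interest €19.01; balance after payment €2,636.78.
Closed form: n = −ln(1 − rB₀/P)/ln(1+r) = −ln(0.91261)/ln(1.00667) ≈ 13.762, so the balance reaches zero during payment 14.

14 months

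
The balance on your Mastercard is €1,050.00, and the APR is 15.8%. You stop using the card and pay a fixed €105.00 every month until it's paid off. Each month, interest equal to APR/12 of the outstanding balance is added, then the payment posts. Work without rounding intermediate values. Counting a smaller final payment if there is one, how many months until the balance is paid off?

11 months

Monthly rate r = 15.8%/12 = 1.31667% = 0.0131667.
Recurrence: B ← B·(1+r) − €105.00.
Month 1: interest €13.82; balance after payment €958.83.
Month 2: interest €12.62; balance after payment €866.45.
Closed form: n = −ln(1 − rB₀/P)/ln(1+r) = −ln(0.86833)/ln(1.01317) ≈ 10.793, so the balance reaches zero during payment 11.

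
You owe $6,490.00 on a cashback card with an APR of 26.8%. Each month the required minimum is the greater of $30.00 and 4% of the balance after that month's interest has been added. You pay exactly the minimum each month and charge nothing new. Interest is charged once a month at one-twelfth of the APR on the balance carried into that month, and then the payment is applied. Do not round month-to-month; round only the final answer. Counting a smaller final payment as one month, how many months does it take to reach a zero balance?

153 months

Monthly rate r = 26.8%/12 = 2.23333% = 0.0223333.
While 4% of the post-interest balance exceeds $30.00, each month B ← (B·(1+r))·(1 − 0.04), i.e. B shrinks by the factor (1+r)·0.96 = 0.98144.
This holds for months 1–117. Entering month 118 the balance is $724.94; 4% of the post-interest balance is now below $30.00, so the flat $30.00 minimum applies from here.
From month 118 a fixed $30.00 at rate r clears $724.94 in 36 more payments. Total: 117 + 36 = 153 months.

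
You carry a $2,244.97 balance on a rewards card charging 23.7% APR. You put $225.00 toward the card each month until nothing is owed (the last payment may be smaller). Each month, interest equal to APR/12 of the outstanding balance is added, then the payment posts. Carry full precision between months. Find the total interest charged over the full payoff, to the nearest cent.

Monthly rate r = 23.7%/12 = 1.975% = 0.01975.
Payoff takes n = ⌈−ln(1 − rB₀/P)/ln(1+r)⌉ = ⌈11.222⌉ = 12 payments; the last is $50.32.
Total paid = 11·$225.00 + $50.32 = $2,525.32.
Total interest = total paid − principal = $2,525.32 − $2,244.97 = $280.35.

$280.35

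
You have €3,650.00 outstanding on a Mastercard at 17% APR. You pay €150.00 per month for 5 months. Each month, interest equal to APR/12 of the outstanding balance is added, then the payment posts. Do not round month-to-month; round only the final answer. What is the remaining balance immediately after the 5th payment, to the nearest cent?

€3,144.42

Monthly rate r = 17%/12 = 1.41667% = 0.0141667.
Each month: B ← B·(1+r) − €150.00.
Month 1: interest €51.71; balance after payment €3,551.71.
Month 2: interest €50.32; balance after payment €3,452.02.
Month 3: interest €48.90; balance after payment €3,350.93.
Month 4: interest €47.47; balance after payment €3,248.40.
Month 5: interest €46.02; balance after payment €3,144.42.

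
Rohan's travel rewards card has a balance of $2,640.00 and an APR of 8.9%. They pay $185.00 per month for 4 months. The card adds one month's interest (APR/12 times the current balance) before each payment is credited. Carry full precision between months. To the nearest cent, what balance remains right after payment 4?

$1,970.92

Monthly rate r = 8.9%/12 = 0.741667% = 0.00741667.
Each month: B ← B·(1+r) − $185.00.
Month 1: interest $19.58; balance after payment $2,474.58.
Month 2: interest $18.35; balance after payment $2,307.93.
Month 3: interest $17.12; balance after payment $2,140.05.
Month 4: interest $15.87; balance after payment $1,970.92.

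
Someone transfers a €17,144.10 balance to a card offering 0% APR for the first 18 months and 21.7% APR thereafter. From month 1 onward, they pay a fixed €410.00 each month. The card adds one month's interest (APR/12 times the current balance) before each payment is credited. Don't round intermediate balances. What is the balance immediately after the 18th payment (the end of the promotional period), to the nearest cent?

€9,764.10

Promo months 1–18 at r₀ = 0%/12 = 0; months 19+ at r₁ = 21.7%/12 = 0.0180833.
After month 18 (no interest yet): B = €17,144.10 − 18·€410.00 = €9,764.10.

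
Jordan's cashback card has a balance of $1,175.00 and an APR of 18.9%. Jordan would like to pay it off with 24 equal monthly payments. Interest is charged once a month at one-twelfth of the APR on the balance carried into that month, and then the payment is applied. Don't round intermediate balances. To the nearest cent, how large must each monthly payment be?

$59.17

Monthly rate r = 18.9%/12 = 1.575% = 0.01575.
Level-payment amortization: P = B₀·r / (1 − (1+r)^(−n)) = 1175.00·0.01575 / (1 − 1.01575^(−24)).
Denominator 1 − (1+r)^(−24) = 0.312747931.
P = 18.5063 / 0.312747931 ≈ 59.17.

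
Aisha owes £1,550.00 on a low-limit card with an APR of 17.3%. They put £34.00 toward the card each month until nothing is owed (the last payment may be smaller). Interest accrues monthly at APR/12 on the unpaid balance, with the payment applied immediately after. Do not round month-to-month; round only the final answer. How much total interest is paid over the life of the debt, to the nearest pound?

Monthly rate r = 17.3%/12 = 1.44167% = 0.0144167.
Payoff takes n = ⌈−ln(1 − rB₀/P)/ln(1+r)⌉ = ⌈74.802⌉ = 75 payments; the last is £27.31.
Total paid = 74·£34.00 + £27.31 = £2,543.31.
Total interest = total paid − principal = £2,543.31 − £1,550.00 = £993.31.

£993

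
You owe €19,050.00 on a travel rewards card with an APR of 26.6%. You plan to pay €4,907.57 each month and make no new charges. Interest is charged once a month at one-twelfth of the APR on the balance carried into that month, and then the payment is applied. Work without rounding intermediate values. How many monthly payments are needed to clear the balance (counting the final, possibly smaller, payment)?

5 months

Monthly rate r = 26.6%/12 = 2.21667% = 0.0221667.
Recurrence: B ← B·(1+r) − €4,907.57.
Month 1: interest €422.28; balance after payment €14,564.71.
Month 2: interest €322.85; balance after payment €9,979.99.
Month 3: interest €221.22; balance after payment €5,293.64.
Month 4: interest €117.34; balance after payment €503.41.
Month 5: interest €11.16; balance after payment €0.00.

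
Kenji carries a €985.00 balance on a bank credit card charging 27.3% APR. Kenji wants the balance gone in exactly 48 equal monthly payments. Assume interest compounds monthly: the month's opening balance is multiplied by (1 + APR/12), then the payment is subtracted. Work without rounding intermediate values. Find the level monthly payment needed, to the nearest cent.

Monthly rate r = 27.3%/12 = 2.275% = 0.02275.
Level-payment amortization: P = B₀·r / (1 − (1+r)^(−n)) = 985.00·0.02275 / (1 − 1.02275^(−48)).
Denominator 1 − (1+r)^(−48) = 0.660324231.
P = 22.4087 / 0.660324231 ≈ 33.94.

€33.94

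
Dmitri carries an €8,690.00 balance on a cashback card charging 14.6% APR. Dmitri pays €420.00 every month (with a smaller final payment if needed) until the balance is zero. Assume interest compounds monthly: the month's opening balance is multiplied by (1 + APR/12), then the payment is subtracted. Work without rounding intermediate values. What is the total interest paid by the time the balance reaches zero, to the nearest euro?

€1,382

Monthly rate r = 14.6%/12 = 1.21667% = 0.0121667.
Payoff takes n = ⌈−ln(1 − rB₀/P)/ln(1+r)⌉ = ⌈23.980⌉ = 24 payments; the last is €411.68.
Total paid = 23·€420.00 + €411.68 = €10,071.68.
Total interest = total paid − principal = €10,071.68 − €8,690.00 = €1,381.68.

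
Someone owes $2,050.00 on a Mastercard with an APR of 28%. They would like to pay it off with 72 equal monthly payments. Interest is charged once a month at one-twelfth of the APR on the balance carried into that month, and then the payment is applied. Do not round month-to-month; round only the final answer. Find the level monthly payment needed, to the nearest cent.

Monthly rate r = 28%/12 = 2.33333% = 0.0233333.
Level-payment amortization: P = B₀·r / (1 − (1+r)^(−n)) = 2050.00·0.0233333 / (1 − 1.02333^(−72)).
Denominator 1 − (1+r)^(−72) = 0.809994004.
P = 47.8333 / 0.809994004 ≈ 59.05.

$59.05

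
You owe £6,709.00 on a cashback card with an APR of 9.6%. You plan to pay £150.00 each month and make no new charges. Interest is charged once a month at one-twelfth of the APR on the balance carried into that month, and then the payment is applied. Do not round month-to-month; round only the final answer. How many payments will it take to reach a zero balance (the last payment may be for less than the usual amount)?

56 payments

Monthly rate r = 9.6%/12 = 0.8% = 0.008.
Recurrence: B ← B·(1+r) − £150.00.
Month 1: interest £53.67; balance after payment £6,612.67.
Month 2: interest £52.90; balance after payment £6,515.57.
Closed form: n = −ln(1 − rB₀/P)/ln(1+r) = −ln(0.64219)/ln(1.008) ≈ 55.581, so the balance reaches zero during payment 56.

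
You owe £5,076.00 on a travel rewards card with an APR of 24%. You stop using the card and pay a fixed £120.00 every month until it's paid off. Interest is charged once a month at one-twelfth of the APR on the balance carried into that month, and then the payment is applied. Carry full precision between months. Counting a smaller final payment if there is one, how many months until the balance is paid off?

Monthly rate r = 24%/12 = 2% = 0.02.
Recurrence: B ← B·(1+r) − £120.00.
Month 1: interest £101.52; balance after payment £5,057.52.
Month 2: interest £101.15; balance after payment £5,038.67.
Closed form: n = −ln(1 − rB₀/P)/ln(1+r) = −ln(0.154)/ln(1.02) ≈ 94.472, so the balance reaches zero during payment 95.

95 months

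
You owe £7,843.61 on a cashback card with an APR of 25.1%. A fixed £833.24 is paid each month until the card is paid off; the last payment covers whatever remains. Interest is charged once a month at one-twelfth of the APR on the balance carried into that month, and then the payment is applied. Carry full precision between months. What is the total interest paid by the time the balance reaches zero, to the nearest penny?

£984.46

Monthly rate r = 25.1%/12 = 2.09167% = 0.0209167.
Payoff takes n = ⌈−ln(1 − rB₀/P)/ln(1+r)⌉ = ⌈10.592⌉ = 11 payments; the last is £495.67.
Total paid = 10·£833.24 + £495.67 = £8,828.07.
Total interest = total paid − principal = £8,828.07 − £7,843.61 = £984.46.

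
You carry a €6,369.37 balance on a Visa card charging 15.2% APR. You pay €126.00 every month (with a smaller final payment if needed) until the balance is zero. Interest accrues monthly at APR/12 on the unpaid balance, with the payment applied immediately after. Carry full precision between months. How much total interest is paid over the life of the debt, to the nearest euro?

€3,866

Monthly rate r = 15.2%/12 = 1.26667% = 0.0126667.
Payoff takes n = ⌈−ln(1 − rB₀/P)/ln(1+r)⌉ = ⌈81.234⌉ = 82 payments; the last is €29.65.
Total paid = 81·€126.00 + €29.65 = €10,235.65.
Total interest = total paid − principal = €10,235.65 − €6,369.37 = €3,866.28.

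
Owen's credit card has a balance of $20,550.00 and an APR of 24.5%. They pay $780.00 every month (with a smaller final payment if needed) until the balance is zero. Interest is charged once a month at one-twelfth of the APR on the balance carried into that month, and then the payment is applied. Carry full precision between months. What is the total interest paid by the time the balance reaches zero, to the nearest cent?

Monthly rate r = 24.5%/12 = 2.04167% = 0.0204167.
Payoff takes n = ⌈−ln(1 − rB₀/P)/ln(1+r)⌉ = ⌈38.196⌉ = 39 payments; the last is $153.91.
Total paid = 38·$780.00 + $153.91 = $29,793.91.
Total interest = total paid − principal = $29,793.91 − $20,550.00 = $9,243.91.

$9,243.91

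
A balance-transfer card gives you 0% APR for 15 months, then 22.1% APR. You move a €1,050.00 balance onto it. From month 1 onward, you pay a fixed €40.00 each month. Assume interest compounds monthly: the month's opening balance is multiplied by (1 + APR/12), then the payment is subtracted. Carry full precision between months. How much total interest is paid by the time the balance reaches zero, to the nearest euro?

Promo months 1–15 at r₀ = 0%/12 = 0; months 16+ at r₁ = 22.1%/12 = 0.0184167.
After month 15 (no interest yet): B = €1,050.00 − 15·€40.00 = €450.00.
Then at r₁ with €40.00/mo: n₂ = −ln(1 − r₁·B/P)/ln(1+r₁) ≈ 12.72 → 13 more payments.
Total paid = 27·€40.00 + €28.96 = €1,108.96; interest = €1,108.96 − €1,050.00 = €58.96.

€59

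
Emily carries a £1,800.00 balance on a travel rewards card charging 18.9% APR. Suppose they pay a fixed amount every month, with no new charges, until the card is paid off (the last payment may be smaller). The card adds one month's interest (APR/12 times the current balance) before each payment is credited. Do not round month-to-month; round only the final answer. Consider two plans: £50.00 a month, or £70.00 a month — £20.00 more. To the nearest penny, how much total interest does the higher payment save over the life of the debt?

Monthly rate r = 18.9%/12 = 1.575% = 0.01575.
At £50.00/mo: n = ⌈−ln(1 − rB₀/P)/ln(1+r)⌉ = 54 payments (last £28.17); total interest = total paid − £1,800.00 = £878.17.
At £70.00/mo: 34 payments (last £15.75); total interest £525.75.
Interest saved = £878.17 − £525.75 = £352.42.

£352.42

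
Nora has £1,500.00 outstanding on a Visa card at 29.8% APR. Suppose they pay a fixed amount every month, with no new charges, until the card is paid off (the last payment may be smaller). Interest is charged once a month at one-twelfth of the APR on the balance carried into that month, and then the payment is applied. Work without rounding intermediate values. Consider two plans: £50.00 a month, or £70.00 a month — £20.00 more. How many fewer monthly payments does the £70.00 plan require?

25 fewer payments

Monthly rate r = 29.8%/12 = 2.48333% = 0.0248333.
At £50.00/mo: n = ⌈−ln(1 − rB₀/P)/ln(1+r)⌉ = 56 payments (last £35.48); total interest = total paid − £1,500.00 = £1,285.48.
At £70.00/mo: 31 payments (last £67.64); total interest £667.64.
Payments saved = 56 − 31 = 25.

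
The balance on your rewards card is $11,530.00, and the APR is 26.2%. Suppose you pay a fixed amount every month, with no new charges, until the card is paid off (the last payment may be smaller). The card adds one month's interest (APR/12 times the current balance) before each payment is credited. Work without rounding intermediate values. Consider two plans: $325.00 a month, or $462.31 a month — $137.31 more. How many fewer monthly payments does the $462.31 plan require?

32 fewer payments

Monthly rate r = 26.2%/12 = 2.18333% = 0.0218333.
At $325.00/mo: n = ⌈−ln(1 − rB₀/P)/ln(1+r)⌉ = 69 payments (last $317.53); total interest = total paid − $11,530.00 = $10,887.53.
At $462.31/mo: 37 payments (last $191.01); total interest $5,304.17.
Payments saved = 69 − 37 = 32.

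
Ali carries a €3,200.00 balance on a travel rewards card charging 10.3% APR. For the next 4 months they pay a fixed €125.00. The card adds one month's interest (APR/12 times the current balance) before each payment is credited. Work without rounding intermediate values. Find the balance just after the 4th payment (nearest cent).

€2,804.81

Monthly rate r = 10.3%/12 = 0.858333% = 0.00858333.
Each month: B ← B·(1+r) − €125.00.
Month 1: interest €27.47; balance after payment €3,102.47.
Month 2: interest €26.63; balance after payment €3,004.10.
Month 3: interest €25.79; balance after payment €2,904.88.
Month 4: interest €24.93; balance after payment €2,804.81.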